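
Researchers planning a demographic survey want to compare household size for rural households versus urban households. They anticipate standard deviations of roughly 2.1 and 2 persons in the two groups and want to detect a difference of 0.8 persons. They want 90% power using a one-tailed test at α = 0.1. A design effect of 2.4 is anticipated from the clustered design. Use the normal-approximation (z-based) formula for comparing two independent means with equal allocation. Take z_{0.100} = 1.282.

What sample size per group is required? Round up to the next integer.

n = 208 per group

n = (z_α + z_β)² · (σ₁² + σ₂²) / δ²
  = (1.282 + 1.282)² · (2.1² + 2² = 8.41) / 0.8²
  = 6.5741 · 8.41 / 0.64
  = 86.39
Design effect: 2.4 × 86.39 = 207.33.
Round up → n = 208 per group.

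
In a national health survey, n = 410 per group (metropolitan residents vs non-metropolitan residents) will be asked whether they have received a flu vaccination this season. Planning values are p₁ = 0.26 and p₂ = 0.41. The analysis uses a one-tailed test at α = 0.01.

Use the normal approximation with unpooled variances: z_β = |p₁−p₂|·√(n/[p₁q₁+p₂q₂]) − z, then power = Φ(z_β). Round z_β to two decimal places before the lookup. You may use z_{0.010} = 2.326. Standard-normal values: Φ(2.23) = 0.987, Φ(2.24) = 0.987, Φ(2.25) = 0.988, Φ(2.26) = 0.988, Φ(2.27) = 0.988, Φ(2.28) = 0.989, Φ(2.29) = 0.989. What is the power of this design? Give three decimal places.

z_β = |p₁−p₂|·√(n/[p₁q₁+p₂q₂]) − z_α
    = 0.15 · √(410/0.4343) − 2.326
    = 0.15 · 30.7254 − 2.326
    = 4.6088 − 2.326 = 2.2828 → 2.28
Power = Φ(2.28) = 0.989.

Power ≈ 0.989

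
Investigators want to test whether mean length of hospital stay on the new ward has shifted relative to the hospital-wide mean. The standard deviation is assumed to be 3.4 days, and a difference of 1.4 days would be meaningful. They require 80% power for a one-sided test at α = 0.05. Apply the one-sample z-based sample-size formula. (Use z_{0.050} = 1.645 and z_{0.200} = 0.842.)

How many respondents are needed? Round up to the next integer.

n = 37

n = (z_α + z_β)² · σ² / δ²
  = (1.645 + 0.842)² · 3.4² / 1.4²
  = 6.1852 · 11.56 / 1.96
  = 36.48
Round up → n = 37.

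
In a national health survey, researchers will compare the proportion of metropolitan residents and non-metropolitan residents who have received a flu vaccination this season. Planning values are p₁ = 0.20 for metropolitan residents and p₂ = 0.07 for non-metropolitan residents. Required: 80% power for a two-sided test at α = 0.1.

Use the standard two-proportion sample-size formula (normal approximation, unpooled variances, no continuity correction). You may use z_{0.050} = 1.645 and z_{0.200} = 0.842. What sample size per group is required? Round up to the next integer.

n = 83 per group

n = (z_{α/2} + z_β)² · [p₁(1−p₁) + p₂(1−p₂)] / (p₁ − p₂)²
  = (1.645 + 0.842)² · (0.20·0.80 + 0.07·0.93) / (0.13)²
  = (2.487)² · (0.1600 + 0.0651) / 0.0169
  = 6.1852 · 0.2251 / 0.0169
  = 82.38
Round up → n = 83 per group.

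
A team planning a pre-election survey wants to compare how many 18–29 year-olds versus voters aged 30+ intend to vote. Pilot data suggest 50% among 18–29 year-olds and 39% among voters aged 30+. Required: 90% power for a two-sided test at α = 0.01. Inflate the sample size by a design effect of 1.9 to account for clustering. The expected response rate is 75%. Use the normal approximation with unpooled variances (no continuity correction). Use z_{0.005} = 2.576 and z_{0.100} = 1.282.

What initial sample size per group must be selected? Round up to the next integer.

n = 1521 per group

n = (z_{α/2} + z_β)² · [p₁(1−p₁) + p₂(1−p₂)] / (p₁ − p₂)²
  = (2.576 + 1.282)² · (0.50·0.50 + 0.39·0.61) / (0.11)²
  = (3.858)² · (0.2500 + 0.2379) / 0.0121
  = 14.8842 · 0.4879 / 0.0121
  = 600.16
Design effect: 1.9 × 600.16 = 1140.31.
Adjust for 75% response: 1140.31 / 0.75 = 1520.42.
Round up → n = 1521 per group.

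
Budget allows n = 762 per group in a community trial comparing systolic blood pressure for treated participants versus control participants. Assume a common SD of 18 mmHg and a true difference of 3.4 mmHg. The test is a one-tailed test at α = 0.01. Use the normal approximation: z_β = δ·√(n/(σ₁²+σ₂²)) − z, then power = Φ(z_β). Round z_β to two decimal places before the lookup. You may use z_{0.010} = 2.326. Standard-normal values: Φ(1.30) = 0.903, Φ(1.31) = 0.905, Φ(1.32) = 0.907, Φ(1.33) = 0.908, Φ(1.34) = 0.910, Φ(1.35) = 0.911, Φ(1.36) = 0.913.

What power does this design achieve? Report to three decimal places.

z_β = δ·√(n/(σ₁²+σ₂²)) − z_α
    = 3.4 · √(762/648) − 2.326
    = 3.4 · 1.08440 − 2.326
    = 3.6870 − 2.326 = 1.3610 → 1.36
Power = Φ(1.36) = 0.913.

Power ≈ 0.913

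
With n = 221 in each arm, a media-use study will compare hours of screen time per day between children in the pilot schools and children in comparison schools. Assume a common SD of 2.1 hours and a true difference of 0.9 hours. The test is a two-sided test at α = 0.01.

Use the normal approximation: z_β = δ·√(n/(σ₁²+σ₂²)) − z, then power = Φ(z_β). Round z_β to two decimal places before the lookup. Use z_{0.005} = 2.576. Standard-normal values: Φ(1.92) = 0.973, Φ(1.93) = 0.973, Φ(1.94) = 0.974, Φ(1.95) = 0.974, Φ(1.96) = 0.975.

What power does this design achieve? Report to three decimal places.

Power ≈ 0.973

z_β = δ·√(n/(σ₁²+σ₂²)) − z_{α/2}
    = 0.9 · √(221/8.82) − 2.576
    = 0.9 · 5.00567 − 2.576
    = 4.5051 − 2.576 = 1.9291 → 1.93
Power = Φ(1.93) = 0.973.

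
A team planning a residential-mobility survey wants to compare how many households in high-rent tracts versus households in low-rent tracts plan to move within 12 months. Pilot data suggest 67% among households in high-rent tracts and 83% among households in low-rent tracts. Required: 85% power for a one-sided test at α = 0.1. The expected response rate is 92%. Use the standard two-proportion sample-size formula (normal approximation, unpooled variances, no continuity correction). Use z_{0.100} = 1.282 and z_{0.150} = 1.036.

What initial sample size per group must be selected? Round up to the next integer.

n = 83 per group

n = (z_α + z_β)² · [p₁(1−p₁) + p₂(1−p₂)] / (p₁ − p₂)²
  = (1.282 + 1.036)² · (0.67·0.33 + 0.83·0.17) / (-0.16)²
  = (2.318)² · (0.2211 + 0.1411) / 0.0256
  = 5.3731 · 0.3622 / 0.0256
  = 76.02
Adjust for 92% response: 76.02 / 0.92 = 82.63.
Round up → n = 83 per group.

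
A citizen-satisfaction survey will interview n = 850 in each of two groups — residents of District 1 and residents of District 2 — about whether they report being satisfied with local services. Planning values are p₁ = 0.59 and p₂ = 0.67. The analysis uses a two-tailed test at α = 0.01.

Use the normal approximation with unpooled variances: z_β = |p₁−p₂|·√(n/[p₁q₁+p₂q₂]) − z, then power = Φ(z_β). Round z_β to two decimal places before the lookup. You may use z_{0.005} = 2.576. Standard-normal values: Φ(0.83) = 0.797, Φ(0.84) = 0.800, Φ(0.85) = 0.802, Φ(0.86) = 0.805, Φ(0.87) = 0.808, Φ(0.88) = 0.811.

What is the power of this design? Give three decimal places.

z_β = |p₁−p₂|·√(n/[p₁q₁+p₂q₂]) − z_{α/2}
    = 0.08 · √(850/0.4630) − 2.576
    = 0.08 · 42.8469 − 2.576
    = 3.4277 − 2.576 = 0.8517 → 0.85
Power = Φ(0.85) = 0.802.

Power ≈ 0.802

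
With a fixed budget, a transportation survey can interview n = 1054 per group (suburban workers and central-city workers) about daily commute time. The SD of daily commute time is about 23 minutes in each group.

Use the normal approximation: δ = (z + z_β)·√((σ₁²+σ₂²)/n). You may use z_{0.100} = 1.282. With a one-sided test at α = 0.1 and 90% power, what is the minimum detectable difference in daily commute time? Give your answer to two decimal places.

Minimum detectable difference ≈ 2.57 minutes

δ = (z_α + z_β) · √((σ₁²+σ₂²)/n)
  = (1.282 + 1.282) · √(1058/1054)
  = 2.564 · √1.0038
  = 2.564 · 1.0019
  = 2.5689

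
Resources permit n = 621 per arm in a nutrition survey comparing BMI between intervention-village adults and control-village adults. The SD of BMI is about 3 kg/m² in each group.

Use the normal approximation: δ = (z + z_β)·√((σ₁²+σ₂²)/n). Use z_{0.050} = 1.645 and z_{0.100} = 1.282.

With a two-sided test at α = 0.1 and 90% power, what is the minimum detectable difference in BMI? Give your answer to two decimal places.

δ = (z_{α/2} + z_β) · √((σ₁²+σ₂²)/n)
  = (1.645 + 1.282) · √(18/621)
  = 2.927 · √0.02899
  = 2.927 · 0.1703
  = 0.4983

Minimum detectable difference ≈ 0.50 kg/m²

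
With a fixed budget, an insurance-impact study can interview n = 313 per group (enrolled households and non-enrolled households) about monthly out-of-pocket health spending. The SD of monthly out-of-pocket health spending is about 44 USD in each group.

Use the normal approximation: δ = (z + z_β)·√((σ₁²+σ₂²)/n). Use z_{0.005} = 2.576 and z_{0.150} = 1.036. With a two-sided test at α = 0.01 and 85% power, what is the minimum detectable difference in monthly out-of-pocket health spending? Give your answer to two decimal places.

Minimum detectable difference ≈ 12.70 USD

δ = (z_{α/2} + z_β) · √((σ₁²+σ₂²)/n)
  = (2.576 + 1.036) · √(3872/313)
  = 3.612 · √12.3706
  = 3.612 · 3.5172
  = 12.7041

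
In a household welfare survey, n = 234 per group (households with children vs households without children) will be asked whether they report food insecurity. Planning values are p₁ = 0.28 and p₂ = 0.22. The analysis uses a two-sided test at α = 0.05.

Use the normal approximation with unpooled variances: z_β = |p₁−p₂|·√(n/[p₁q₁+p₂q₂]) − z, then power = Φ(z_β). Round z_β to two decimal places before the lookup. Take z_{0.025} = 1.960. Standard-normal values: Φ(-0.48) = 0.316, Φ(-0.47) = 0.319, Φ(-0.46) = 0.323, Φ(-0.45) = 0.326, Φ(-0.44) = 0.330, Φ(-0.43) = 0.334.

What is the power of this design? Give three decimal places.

Power ≈ 0.323

z_β = |p₁−p₂|·√(n/[p₁q₁+p₂q₂]) − z_{α/2}
    = 0.06 · √(234/0.3732) − 1.960
    = 0.06 · 25.0402 − 1.960
    = 1.5024 − 1.960 = -0.4576 → -0.46
Power = Φ(-0.46) = 0.323.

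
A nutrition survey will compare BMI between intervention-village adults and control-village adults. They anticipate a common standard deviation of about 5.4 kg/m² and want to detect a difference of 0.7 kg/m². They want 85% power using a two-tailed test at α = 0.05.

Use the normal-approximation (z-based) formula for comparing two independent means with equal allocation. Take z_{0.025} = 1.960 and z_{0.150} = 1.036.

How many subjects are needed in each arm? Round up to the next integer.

n = (z_{α/2} + z_β)² · (σ₁² + σ₂²) / δ²
  = (1.960 + 1.036)² · (2·5.4² = 58.32) / 0.7²
  = 8.9760 · 58.32 / 0.49
  = 1068.33
Round up → n = 1069 per group.

n = 1069 per group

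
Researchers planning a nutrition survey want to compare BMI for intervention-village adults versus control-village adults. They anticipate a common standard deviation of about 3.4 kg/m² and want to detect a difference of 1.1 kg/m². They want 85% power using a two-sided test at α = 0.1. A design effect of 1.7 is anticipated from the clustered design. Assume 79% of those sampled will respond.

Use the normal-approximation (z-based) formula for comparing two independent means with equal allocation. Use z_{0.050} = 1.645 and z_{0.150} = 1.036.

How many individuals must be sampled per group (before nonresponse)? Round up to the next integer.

n = (z_{α/2} + z_β)² · (σ₁² + σ₂²) / δ²
  = (1.645 + 1.036)² · (2·3.4² = 23.12) / 1.1²
  = 7.1878 · 23.12 / 1.21
  = 137.34
Design effect: 1.7 × 137.34 = 233.48.
Adjust for 79% response: 233.48 / 0.79 = 295.54.
Round up → n = 296 per group.

n = 296 per group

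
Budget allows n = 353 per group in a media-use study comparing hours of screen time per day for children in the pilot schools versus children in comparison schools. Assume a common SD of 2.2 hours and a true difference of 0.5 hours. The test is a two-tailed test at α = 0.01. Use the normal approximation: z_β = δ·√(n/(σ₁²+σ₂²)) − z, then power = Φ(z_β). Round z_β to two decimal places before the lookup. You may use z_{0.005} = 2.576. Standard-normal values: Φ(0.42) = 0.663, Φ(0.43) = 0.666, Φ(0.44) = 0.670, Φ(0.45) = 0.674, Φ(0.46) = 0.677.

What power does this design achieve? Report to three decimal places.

z_β = δ·√(n/(σ₁²+σ₂²)) − z_{α/2}
    = 0.5 · √(353/9.68) − 2.576
    = 0.5 · 6.03879 − 2.576
    = 3.0194 − 2.576 = 0.4434 → 0.44
Power = Φ(0.44) = 0.670.

Power ≈ 0.670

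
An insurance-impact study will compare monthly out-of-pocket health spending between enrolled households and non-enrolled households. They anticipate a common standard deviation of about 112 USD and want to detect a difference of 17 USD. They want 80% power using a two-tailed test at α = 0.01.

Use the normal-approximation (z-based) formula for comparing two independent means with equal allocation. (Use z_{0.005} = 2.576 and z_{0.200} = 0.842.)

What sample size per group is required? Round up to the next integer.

n = (z_{α/2} + z_β)² · (σ₁² + σ₂²) / δ²
  = (2.576 + 0.842)² · (2·112² = 25088) / 17²
  = 11.6827 · 25088 / 289
  = 1014.17
Round up → n = 1015 per group.

n = 1015 per group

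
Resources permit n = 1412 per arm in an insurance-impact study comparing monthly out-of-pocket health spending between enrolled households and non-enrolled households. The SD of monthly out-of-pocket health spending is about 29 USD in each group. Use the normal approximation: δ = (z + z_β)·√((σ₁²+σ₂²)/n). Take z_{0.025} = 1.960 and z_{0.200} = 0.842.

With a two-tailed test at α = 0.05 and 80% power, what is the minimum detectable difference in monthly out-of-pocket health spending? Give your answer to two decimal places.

Minimum detectable difference ≈ 3.06 USD

δ = (z_{α/2} + z_β) · √((σ₁²+σ₂²)/n)
  = (1.960 + 0.842) · √(1682/1412)
  = 2.802 · √1.1912
  = 2.802 · 1.0914
  = 3.0582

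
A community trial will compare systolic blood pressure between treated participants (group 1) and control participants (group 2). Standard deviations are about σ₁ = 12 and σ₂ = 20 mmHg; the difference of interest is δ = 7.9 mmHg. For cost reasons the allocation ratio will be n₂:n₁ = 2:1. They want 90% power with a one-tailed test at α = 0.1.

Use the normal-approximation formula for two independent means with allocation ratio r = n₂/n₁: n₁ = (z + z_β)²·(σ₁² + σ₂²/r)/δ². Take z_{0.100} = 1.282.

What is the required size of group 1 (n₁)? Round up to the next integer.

n₁ = 37

n₁ = (z_α + z_β)² · (σ₁² + σ₂²/r) / δ²
   = (1.282 + 1.282)² · (12² + 20²/2) / 7.9²
   = 6.5741 · (144 + 200) / 62.41
   = 6.5741 · 344 / 62.41
   = 36.24
Round up → n₁ = 37; n₂ = r·n₁ = 2 × 37 = 74.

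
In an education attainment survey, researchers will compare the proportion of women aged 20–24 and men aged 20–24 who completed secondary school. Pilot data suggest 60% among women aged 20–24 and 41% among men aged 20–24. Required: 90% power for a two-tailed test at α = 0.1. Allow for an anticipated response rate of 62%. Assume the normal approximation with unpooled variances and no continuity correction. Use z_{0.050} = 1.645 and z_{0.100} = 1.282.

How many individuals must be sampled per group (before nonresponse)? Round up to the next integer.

n = (z_{α/2} + z_β)² · [p₁(1−p₁) + p₂(1−p₂)] / (p₁ − p₂)²
  = (1.645 + 1.282)² · (0.60·0.40 + 0.41·0.59) / (0.19)²
  = (2.927)² · (0.2400 + 0.2419) / 0.0361
  = 8.5673 · 0.4819 / 0.0361
  = 114.37
Adjust for 62% response: 114.37 / 0.62 = 184.46.
Round up → n = 185 per group.

n = 185 per group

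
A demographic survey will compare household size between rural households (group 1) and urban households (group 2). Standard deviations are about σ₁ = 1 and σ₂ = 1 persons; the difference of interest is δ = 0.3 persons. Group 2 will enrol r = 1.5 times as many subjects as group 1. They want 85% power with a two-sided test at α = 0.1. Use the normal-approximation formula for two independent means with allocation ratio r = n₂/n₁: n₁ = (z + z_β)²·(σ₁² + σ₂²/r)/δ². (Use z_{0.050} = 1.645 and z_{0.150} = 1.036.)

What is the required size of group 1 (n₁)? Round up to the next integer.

n₁ = (z_{α/2} + z_β)² · (σ₁² + σ₂²/r) / δ²
   = (1.645 + 1.036)² · (1² + 1²/1.5) / 0.3²
   = 7.1878 · (1 + 0.66667) / 0.09
   = 7.1878 · 1.6667 / 0.09
   = 133.11
Round up → n₁ = 134; n₂ = r·n₁ = 1.5 × 134 = 201.

n₁ = 134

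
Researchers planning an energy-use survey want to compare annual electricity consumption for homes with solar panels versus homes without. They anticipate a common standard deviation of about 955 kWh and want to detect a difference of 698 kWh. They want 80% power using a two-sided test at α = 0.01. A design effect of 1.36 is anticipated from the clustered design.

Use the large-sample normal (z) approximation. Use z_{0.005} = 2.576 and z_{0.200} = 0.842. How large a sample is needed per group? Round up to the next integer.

n = 60 per group

n = (z_{α/2} + z_β)² · (σ₁² + σ₂²) / δ²
  = (2.576 + 0.842)² · (2·955² = 1824050) / 698²
  = 11.6827 · 1824050 / 487204
  = 43.74
Design effect: 1.36 × 43.74 = 59.49.
Round up → n = 60 per group.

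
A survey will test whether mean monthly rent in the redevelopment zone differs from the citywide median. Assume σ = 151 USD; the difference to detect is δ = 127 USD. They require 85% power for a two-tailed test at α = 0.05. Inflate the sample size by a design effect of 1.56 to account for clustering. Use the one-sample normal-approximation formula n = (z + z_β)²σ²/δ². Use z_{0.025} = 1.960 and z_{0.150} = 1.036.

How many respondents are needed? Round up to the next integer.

n = 20

n = (z_{α/2} + z_β)² · σ² / δ²
  = (1.960 + 1.036)² · 151² / 127²
  = 8.9760 · 22801 / 16129
  = 12.69
Design effect: 1.56 × 12.69 = 19.79.
Round up → n = 20.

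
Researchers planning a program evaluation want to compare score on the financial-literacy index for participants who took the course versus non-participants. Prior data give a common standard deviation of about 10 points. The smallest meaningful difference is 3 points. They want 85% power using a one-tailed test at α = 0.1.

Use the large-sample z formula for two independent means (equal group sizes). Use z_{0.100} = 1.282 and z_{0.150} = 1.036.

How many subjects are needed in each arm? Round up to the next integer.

n = (z_α + z_β)² · (σ₁² + σ₂²) / δ²
  = (1.282 + 1.036)² · (2·10² = 200) / 3²
  = 5.3731 · 200 / 9
  = 119.40
Round up → n = 120 per group.

n = 120 per group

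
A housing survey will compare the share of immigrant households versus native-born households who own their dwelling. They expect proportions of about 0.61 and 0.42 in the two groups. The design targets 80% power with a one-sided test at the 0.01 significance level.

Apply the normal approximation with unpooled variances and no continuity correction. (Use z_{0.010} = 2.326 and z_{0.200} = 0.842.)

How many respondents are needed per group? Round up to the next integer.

n = (z_α + z_β)² · [p₁(1−p₁) + p₂(1−p₂)] / (p₁ − p₂)²
  = (2.326 + 0.842)² · (0.61·0.39 + 0.42·0.58) / (0.19)²
  = (3.168)² · (0.2379 + 0.2436) / 0.0361
  = 10.0362 · 0.4815 / 0.0361
  = 133.86
Round up → n = 134 per group.

n = 134 per group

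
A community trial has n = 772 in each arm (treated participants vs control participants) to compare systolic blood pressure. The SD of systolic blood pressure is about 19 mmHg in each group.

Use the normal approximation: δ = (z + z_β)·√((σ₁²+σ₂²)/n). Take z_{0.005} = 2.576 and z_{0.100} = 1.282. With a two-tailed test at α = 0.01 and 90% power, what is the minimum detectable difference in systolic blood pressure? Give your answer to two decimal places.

δ = (z_{α/2} + z_β) · √((σ₁²+σ₂²)/n)
  = (2.576 + 1.282) · √(722/772)
  = 3.858 · √0.93523
  = 3.858 · 0.9671
  = 3.7310

Minimum detectable difference ≈ 3.73 mmHg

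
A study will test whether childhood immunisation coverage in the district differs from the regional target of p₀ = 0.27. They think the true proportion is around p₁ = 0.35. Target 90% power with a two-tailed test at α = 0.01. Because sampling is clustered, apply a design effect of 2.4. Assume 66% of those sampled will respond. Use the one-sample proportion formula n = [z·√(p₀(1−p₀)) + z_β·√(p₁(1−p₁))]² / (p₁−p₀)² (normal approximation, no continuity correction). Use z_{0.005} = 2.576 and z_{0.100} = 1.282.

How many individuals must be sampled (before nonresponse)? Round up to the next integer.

n = [z_{α/2}·√(p₀q₀) + z_β·√(p₁q₁)]² / (p₁ − p₀)²
  = [2.576·√(0.27·0.73) + 1.282·√(0.35·0.65)]² / (0.08)²
  = [2.576·0.4440 + 1.282·0.4770]² / 0.0064
  = [1.7551]² / 0.0064
  = 481.32
Design effect: 2.4 × 481.32 = 1155.16.
Adjust for 66% response: 1155.16 / 0.66 = 1750.24.
Round up → n = 1751.

n = 1751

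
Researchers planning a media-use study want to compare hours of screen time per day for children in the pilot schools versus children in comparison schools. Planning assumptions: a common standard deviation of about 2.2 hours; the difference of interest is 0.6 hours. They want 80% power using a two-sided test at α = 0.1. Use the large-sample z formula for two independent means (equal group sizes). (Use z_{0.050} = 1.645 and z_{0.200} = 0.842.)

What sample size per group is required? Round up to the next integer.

n = 167 per group

n = (z_{α/2} + z_β)² · (σ₁² + σ₂²) / δ²
  = (1.645 + 0.842)² · (2·2.2² = 9.68) / 0.6²
  = 6.1852 · 9.68 / 0.36
  = 166.31
Round up → n = 167 per group.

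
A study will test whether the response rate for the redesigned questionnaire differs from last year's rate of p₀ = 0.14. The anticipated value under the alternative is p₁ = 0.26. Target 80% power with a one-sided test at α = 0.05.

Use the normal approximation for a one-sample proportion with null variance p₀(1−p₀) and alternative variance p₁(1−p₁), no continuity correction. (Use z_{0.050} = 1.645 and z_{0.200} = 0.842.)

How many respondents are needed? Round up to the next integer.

n = 62

n = [z_α·√(p₀q₀) + z_β·√(p₁q₁)]² / (p₁ − p₀)²
  = [1.645·√(0.14·0.86) + 0.842·√(0.26·0.74)]² / (0.12)²
  = [1.645·0.3470 + 0.842·0.4386]² / 0.0144
  = [0.9401]² / 0.0144
  = 61.38
Round up → n = 62.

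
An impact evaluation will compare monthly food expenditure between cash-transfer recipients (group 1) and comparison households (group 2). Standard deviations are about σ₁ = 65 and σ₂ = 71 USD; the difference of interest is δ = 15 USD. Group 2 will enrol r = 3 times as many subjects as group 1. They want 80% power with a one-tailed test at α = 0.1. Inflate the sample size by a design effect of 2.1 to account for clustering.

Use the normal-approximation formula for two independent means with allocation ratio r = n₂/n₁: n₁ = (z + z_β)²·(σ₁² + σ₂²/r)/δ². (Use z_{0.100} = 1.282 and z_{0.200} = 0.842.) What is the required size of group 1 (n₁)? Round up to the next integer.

n₁ = (z_α + z_β)² · (σ₁² + σ₂²/r) / δ²
   = (1.282 + 0.842)² · (65² + 71²/3) / 15²
   = 4.5114 · (4225 + 1680.3) / 225
   = 4.5114 · 5905.3 / 225
   = 118.41
Design effect: 2.1 × 118.41 = 248.65.
Round up → n₁ = 249; n₂ = r·n₁ = 3 × 249 = 747.

n₁ = 249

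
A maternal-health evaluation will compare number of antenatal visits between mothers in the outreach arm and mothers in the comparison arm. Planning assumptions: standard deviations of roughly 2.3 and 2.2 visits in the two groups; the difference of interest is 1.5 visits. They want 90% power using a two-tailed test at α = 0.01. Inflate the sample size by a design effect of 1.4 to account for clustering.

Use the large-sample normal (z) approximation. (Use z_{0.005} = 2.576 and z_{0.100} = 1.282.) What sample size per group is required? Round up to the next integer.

n = (z_{α/2} + z_β)² · (σ₁² + σ₂²) / δ²
  = (2.576 + 1.282)² · (2.3² + 2.2² = 10.13) / 1.5²
  = 14.8842 · 10.13 / 2.25
  = 67.01
Design effect: 1.4 × 67.01 = 93.82.
Round up → n = 94 per group.

n = 94 per group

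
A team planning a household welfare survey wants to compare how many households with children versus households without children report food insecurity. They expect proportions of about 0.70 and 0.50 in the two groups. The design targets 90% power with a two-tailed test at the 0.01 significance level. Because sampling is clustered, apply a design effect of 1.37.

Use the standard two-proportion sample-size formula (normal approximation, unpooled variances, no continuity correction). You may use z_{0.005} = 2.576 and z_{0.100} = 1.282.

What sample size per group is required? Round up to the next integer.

n = 235 per group

n = (z_{α/2} + z_β)² · [p₁(1−p₁) + p₂(1−p₂)] / (p₁ − p₂)²
  = (2.576 + 1.282)² · (0.70·0.30 + 0.50·0.50) / (0.20)²
  = (3.858)² · (0.2100 + 0.2500) / 0.0400
  = 14.8842 · 0.4600 / 0.0400
  = 171.17
Design effect: 1.37 × 171.17 = 234.50.
Round up → n = 235 per group.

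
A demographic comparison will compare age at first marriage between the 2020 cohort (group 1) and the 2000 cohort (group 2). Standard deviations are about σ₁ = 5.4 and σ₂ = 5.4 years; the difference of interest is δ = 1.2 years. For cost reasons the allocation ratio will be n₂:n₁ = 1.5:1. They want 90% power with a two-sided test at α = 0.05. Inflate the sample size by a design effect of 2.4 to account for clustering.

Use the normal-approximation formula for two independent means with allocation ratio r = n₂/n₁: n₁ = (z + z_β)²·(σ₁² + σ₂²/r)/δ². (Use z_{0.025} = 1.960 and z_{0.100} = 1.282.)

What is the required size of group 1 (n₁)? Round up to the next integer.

n₁ = (z_{α/2} + z_β)² · (σ₁² + σ₂²/r) / δ²
   = (1.960 + 1.282)² · (5.4² + 5.4²/1.5) / 1.2²
   = 10.5106 · (29.16 + 19.44) / 1.44
   = 10.5106 · 48.6 / 1.44
   = 354.73
Design effect: 2.4 × 354.73 = 851.36.
Round up → n₁ = 852; n₂ = r·n₁ = 1.5 × 852 = 1278.

n₁ = 852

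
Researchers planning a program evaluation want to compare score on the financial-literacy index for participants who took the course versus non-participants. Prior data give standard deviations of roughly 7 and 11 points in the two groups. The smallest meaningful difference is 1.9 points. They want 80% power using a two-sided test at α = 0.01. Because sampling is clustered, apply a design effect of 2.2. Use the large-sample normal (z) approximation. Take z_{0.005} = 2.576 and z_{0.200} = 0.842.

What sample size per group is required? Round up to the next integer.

n = 1211 per group

n = (z_{α/2} + z_β)² · (σ₁² + σ₂²) / δ²
  = (2.576 + 0.842)² · (7² + 11² = 170) / 1.9²
  = 11.6827 · 170 / 3.61
  = 550.16
Design effect: 2.2 × 550.16 = 1210.34.
Round up → n = 1211 per group.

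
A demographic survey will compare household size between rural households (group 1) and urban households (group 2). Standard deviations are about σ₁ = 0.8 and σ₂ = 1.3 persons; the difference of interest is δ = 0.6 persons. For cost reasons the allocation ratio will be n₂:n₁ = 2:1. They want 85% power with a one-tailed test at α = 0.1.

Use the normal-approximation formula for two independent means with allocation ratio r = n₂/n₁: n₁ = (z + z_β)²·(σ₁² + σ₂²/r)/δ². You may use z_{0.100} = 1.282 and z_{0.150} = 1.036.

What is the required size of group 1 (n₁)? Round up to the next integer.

n₁ = 23

n₁ = (z_α + z_β)² · (σ₁² + σ₂²/r) / δ²
   = (1.282 + 1.036)² · (0.8² + 1.3²/2) / 0.6²
   = 5.3731 · (0.64 + 0.845) / 0.36
   = 5.3731 · 1.485 / 0.36
   = 22.16
Round up → n₁ = 23; n₂ = r·n₁ = 2 × 23 = 46.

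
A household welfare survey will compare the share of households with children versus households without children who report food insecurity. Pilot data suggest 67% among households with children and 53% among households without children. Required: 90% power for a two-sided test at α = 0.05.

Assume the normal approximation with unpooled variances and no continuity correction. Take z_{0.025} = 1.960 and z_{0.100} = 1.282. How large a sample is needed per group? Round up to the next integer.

n = 253 per group

n = (z_{α/2} + z_β)² · [p₁(1−p₁) + p₂(1−p₂)] / (p₁ − p₂)²
  = (1.960 + 1.282)² · (0.67·0.33 + 0.53·0.47) / (0.14)²
  = (3.242)² · (0.2211 + 0.2491) / 0.0196
  = 10.5106 · 0.4702 / 0.0196
  = 252.15
Round up → n = 253 per group.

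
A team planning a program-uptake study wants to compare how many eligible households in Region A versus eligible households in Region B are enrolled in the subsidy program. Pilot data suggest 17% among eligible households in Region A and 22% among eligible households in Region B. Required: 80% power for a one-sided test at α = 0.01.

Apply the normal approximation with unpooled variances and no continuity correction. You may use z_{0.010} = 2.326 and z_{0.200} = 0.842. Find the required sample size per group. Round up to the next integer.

n = 1256 per group

n = (z_α + z_β)² · [p₁(1−p₁) + p₂(1−p₂)] / (p₁ − p₂)²
  = (2.326 + 0.842)² · (0.17·0.83 + 0.22·0.78) / (-0.05)²
  = (3.168)² · (0.1411 + 0.1716) / 0.0025
  = 10.0362 · 0.3127 / 0.0025
  = 1255.33
Round up → n = 1256 per group.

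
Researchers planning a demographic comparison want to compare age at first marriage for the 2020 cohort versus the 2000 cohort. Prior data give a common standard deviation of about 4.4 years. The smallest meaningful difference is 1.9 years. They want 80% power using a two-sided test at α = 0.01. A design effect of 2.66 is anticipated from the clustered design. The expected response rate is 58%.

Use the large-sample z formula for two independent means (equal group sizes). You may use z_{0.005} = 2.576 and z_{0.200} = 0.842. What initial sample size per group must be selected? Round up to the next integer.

n = (z_{α/2} + z_β)² · (σ₁² + σ₂²) / δ²
  = (2.576 + 0.842)² · (2·4.4² = 38.72) / 1.9²
  = 11.6827 · 38.72 / 3.61
  = 125.31
Design effect: 2.66 × 125.31 = 333.31.
Adjust for 58% response: 333.31 / 0.58 = 574.68.
Round up → n = 575 per group.

n = 575 per group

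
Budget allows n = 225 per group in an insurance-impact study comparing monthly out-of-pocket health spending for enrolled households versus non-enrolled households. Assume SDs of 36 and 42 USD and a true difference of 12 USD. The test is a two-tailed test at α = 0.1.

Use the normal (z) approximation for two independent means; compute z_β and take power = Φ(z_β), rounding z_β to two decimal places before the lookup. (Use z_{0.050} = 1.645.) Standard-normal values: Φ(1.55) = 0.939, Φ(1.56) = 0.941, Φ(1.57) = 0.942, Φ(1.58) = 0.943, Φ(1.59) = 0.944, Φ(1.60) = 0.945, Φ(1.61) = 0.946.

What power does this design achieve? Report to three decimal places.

Power ≈ 0.946

z_β = δ·√(n/(σ₁²+σ₂²)) − z_{α/2}
    = 12 · √(225/3060) − 1.645
    = 12 · 0.27116 − 1.645
    = 3.2540 − 1.645 = 1.6090 → 1.61
Power = Φ(1.61) = 0.946.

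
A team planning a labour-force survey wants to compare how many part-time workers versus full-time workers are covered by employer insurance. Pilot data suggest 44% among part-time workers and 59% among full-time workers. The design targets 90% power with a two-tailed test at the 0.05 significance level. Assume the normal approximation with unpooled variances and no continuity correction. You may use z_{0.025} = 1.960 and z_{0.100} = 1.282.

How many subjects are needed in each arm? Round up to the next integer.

n = 229 per group

n = (z_{α/2} + z_β)² · [p₁(1−p₁) + p₂(1−p₂)] / (p₁ − p₂)²
  = (1.960 + 1.282)² · (0.44·0.56 + 0.59·0.41) / (-0.15)²
  = (3.242)² · (0.2464 + 0.2419) / 0.0225
  = 10.5106 · 0.4883 / 0.0225
  = 228.10
Round up → n = 229 per group.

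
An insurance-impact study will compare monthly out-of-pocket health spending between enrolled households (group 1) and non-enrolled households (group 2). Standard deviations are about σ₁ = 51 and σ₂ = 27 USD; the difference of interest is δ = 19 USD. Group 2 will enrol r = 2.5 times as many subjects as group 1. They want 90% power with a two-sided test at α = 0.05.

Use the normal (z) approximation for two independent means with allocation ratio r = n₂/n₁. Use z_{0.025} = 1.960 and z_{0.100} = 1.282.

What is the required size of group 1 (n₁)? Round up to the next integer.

n₁ = 85

n₁ = (z_{α/2} + z_β)² · (σ₁² + σ₂²/r) / δ²
   = (1.960 + 1.282)² · (51² + 27²/2.5) / 19²
   = 10.5106 · (2601 + 291.6) / 361
   = 10.5106 · 2892.6 / 361
   = 84.22
Round up → n₁ = 85; n₂ = r·n₁ = 2.5 × 85 = 213.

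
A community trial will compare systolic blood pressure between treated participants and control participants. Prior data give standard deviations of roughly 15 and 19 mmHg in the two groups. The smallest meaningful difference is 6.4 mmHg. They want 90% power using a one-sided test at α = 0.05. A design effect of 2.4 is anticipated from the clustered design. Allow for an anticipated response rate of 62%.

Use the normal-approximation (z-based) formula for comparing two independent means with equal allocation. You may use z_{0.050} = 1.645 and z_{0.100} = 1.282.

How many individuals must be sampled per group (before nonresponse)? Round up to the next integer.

n = 475 per group

n = (z_α + z_β)² · (σ₁² + σ₂²) / δ²
  = (1.645 + 1.282)² · (15² + 19² = 586) / 6.4²
  = 8.5673 · 586 / 40.96
  = 122.57
Design effect: 2.4 × 122.57 = 294.17.
Adjust for 62% response: 294.17 / 0.62 = 474.46.
Round up → n = 475 per group.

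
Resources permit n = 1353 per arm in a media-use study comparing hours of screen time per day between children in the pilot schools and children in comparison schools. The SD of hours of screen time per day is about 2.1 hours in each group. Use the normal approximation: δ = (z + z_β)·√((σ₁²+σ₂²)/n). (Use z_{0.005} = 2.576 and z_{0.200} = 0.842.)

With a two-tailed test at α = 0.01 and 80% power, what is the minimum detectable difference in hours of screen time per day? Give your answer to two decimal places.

δ = (z_{α/2} + z_β) · √((σ₁²+σ₂²)/n)
  = (2.576 + 0.842) · √(8.82/1353)
  = 3.418 · √0.00652
  = 3.418 · 0.0807
  = 0.2760

Minimum detectable difference ≈ 0.28 hours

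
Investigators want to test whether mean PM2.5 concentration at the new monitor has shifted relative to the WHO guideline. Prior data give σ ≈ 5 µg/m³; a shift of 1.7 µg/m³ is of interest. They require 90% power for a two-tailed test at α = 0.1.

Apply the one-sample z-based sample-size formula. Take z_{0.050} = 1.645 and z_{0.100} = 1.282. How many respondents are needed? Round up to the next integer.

n = (z_{α/2} + z_β)² · σ² / δ²
  = (1.645 + 1.282)² · 5² / 1.7²
  = 8.5673 · 25 / 2.89
  = 74.11
Round up → n = 75.

n = 75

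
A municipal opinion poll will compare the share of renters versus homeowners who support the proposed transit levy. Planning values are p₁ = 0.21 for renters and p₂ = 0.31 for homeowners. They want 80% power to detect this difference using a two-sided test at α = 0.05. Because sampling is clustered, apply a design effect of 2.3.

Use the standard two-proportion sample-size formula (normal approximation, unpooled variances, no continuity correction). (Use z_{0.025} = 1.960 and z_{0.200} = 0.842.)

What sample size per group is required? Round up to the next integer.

n = (z_{α/2} + z_β)² · [p₁(1−p₁) + p₂(1−p₂)] / (p₁ − p₂)²
  = (1.960 + 0.842)² · (0.21·0.79 + 0.31·0.69) / (-0.10)²
  = (2.802)² · (0.1659 + 0.2139) / 0.0100
  = 7.8512 · 0.3798 / 0.0100
  = 298.19
Design effect: 2.3 × 298.19 = 685.83.
Round up → n = 686 per group.

n = 686 per group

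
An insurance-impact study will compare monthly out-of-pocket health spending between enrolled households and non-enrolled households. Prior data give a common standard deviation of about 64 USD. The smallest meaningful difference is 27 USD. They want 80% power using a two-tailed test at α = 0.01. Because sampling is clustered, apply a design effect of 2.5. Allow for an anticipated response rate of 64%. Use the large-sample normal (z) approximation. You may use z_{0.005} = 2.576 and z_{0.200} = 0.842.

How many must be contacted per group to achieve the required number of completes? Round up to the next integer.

n = (z_{α/2} + z_β)² · (σ₁² + σ₂²) / δ²
  = (2.576 + 0.842)² · (2·64² = 8192) / 27²
  = 11.6827 · 8192 / 729
  = 131.28
Design effect: 2.5 × 131.28 = 328.21.
Adjust for 64% response: 328.21 / 0.64 = 512.82.
Round up → n = 513 per group.

n = 513 per group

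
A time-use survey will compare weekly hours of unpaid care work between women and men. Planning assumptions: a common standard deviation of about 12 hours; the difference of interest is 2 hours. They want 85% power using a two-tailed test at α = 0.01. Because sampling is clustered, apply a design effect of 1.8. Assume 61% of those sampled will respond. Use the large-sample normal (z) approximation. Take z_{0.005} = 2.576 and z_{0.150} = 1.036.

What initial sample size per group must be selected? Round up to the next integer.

n = (z_{α/2} + z_β)² · (σ₁² + σ₂²) / δ²
  = (2.576 + 1.036)² · (2·12² = 288) / 2²
  = 13.0465 · 288 / 4
  = 939.35
Design effect: 1.8 × 939.35 = 1690.83.
Adjust for 61% response: 1690.83 / 0.61 = 2771.86.
Round up → n = 2772 per group.

n = 2772 per group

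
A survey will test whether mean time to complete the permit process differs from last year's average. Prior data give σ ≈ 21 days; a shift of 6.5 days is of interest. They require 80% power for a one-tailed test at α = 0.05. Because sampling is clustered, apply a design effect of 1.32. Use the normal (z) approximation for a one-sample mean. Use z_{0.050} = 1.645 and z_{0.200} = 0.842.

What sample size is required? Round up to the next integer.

n = 86

n = (z_α + z_β)² · σ² / δ²
  = (1.645 + 0.842)² · 21² / 6.5²
  = 6.1852 · 441 / 42.25
  = 64.56
Design effect: 1.32 × 64.56 = 85.22.
Round up → n = 86.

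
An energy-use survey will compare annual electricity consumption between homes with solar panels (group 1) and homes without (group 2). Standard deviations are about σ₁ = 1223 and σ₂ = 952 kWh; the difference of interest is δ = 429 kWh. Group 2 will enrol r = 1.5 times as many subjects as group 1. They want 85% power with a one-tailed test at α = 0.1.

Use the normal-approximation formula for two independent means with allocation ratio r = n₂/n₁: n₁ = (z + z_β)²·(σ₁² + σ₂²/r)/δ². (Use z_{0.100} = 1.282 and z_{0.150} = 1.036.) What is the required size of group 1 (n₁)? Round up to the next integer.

n₁ = 62

n₁ = (z_α + z_β)² · (σ₁² + σ₂²/r) / δ²
   = (1.282 + 1.036)² · (1223² + 952²/1.5) / 429²
   = 5.3731 · (1495729 + 604202.7) / 184041
   = 5.3731 · 2099931.7 / 184041
   = 61.31
Round up → n₁ = 62; n₂ = r·n₁ = 1.5 × 62 = 93.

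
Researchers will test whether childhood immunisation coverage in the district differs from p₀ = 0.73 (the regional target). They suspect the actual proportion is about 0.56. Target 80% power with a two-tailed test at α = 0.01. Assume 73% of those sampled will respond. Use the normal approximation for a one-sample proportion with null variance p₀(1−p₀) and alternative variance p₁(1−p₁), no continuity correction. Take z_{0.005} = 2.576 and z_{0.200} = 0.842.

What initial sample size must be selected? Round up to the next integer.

n = [z_{α/2}·√(p₀q₀) + z_β·√(p₁q₁)]² / (p₁ − p₀)²
  = [2.576·√(0.73·0.27) + 0.842·√(0.56·0.44)]² / (-0.17)²
  = [2.576·0.4440 + 0.842·0.4964]² / 0.0289
  = [1.5616]² / 0.0289
  = 84.38
Adjust for 73% response: 84.38 / 0.73 = 115.59.
Round up → n = 116.

n = 116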